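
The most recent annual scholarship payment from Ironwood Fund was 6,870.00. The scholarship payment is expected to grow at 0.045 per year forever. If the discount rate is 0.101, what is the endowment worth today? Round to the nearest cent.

128199.11

D₁ = D₀ × (1 + g) = 6,870.00 × 1.045 = 7,179.1500
Growing perpetuity: P = D₁ / (r − g) = 7,179.1500 / (0.101 − 0.045) = 128,199.11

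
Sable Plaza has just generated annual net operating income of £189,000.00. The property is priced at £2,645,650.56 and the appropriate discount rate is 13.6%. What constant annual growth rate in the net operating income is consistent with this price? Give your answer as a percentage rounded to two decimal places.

P = D₀(1+g)/(r−g) ⇒ P(r−g) = D₀(1+g) ⇒ g(P+D₀) = P·r − D₀
g = (P·r − D₀)/(P + D₀) = (£2,645,650.56×0.136 − £189,000.00) / (£2,645,650.56 + £189,000.00) = 0.060257

6.03%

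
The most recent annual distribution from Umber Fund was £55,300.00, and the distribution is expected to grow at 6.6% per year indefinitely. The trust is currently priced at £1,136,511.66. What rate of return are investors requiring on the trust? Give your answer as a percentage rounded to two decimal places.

D₁ = £55,300.00 × 1.066 = £58,949.8000
P = D₁/(r − g) ⇒ r = D₁/P + g = £58,949.8000/£1,136,511.66 + 0.066 = 0.051869 + 0.066 = 0.117869

11.79%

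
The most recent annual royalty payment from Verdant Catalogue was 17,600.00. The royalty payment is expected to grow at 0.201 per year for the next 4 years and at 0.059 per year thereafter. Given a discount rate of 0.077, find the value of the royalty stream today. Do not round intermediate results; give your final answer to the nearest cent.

D_1 = 21137.60000
D_2 = 25386.25760
D_3 = 30488.89538
D_4 = 36617.16335
Terminal value at year 4: TV = D_4×(1+g_2)/(r−g_2) = 38777.57599/0.018 = 2154309.77700
P_0 = D_1/(1+r)^1 + D_2/(1+r)^2 + D_3/(1+r)^3 + D_4/(1+r)^4 + TV/(1+r)^4
    = 19626.36955 + 21886.04440 + 24405.88610 + 27215.84885 + 1601199.10705 = 1694333.25595

1694333.26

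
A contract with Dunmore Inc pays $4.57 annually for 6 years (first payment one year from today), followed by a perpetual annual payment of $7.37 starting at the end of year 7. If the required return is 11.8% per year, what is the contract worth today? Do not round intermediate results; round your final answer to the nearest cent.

$50.88

PV of 6-year annuity: $4.57 × [1 − (1+0.118)^−6] / 0.118 = 18.89604
Perpetuity value at year 6: $7.37 / 0.118 = 62.45763
PV of perpetuity: 62.45763 / (1+0.118)^6 = 31.98414
Total PV = 18.89604 + 31.98414 = 50.88018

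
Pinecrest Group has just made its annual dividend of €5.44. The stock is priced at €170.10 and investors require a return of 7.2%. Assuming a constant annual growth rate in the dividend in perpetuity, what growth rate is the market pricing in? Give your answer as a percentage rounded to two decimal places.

P = D₀(1+g)/(r−g) ⇒ P(r−g) = D₀(1+g) ⇒ g(P+D₀) = P·r − D₀
g = (P·r − D₀)/(P + D₀) = (€170.10×0.072 − €5.44) / (€170.10 + €5.44) = 0.038779

3.88%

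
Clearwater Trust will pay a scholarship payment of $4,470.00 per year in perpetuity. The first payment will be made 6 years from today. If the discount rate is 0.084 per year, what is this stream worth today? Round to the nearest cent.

Value at end of year 5: C / r = $4,470.00 / 0.084 = $53,214.2857
Discount to today: PV = $53,214.2857 / (1 + 0.084)^5 = $53,214.2857 / 1.496740 = $35,553.46

$35553.46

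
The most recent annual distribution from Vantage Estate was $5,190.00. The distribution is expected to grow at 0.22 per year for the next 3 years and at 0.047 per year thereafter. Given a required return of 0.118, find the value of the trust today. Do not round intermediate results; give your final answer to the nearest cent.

D_1 = 6331.80000
D_2 = 7724.79600
D_3 = 9424.25112
Terminal value at year 3: TV = D_3×(1+g_2)/(r−g_2) = 9867.19092/0.071 = 138974.52004
P_0 = D_1/(1+r)^1 + D_2/(1+r)^2 + D_3/(1+r)^3 + TV/(1+r)^3
    = 5663.50626 + 6180.21256 + 6744.06021 + 99451.14147 = 118038.92050

$118038.92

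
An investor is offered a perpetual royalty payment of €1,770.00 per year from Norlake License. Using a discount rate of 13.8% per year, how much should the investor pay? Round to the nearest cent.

€12826.09

Level perpetuity: PV = C / r = €1,770.00 / 0.138 = €12,826.09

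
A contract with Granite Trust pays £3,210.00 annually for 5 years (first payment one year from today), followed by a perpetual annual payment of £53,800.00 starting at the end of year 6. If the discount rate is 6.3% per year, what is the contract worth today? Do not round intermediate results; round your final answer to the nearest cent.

PV of 5-year annuity: £3,210.00 × [1 − (1+0.063)^−5] / 0.063 = 13412.04453
Perpetuity value at year 5: £53,800.00 / 0.063 = 853968.25397
PV of perpetuity: 853968.25397 / (1+0.063)^5 = 629180.71643
Total PV = 13412.04453 + 629180.71643 = 642592.76096

£642592.76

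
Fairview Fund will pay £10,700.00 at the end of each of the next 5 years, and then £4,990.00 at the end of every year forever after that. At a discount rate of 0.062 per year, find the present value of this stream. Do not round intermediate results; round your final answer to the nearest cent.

PV of 5-year annuity: £10,700.00 × [1 − (1+0.062)^−5] / 0.062 = 44828.11668
Perpetuity value at year 5: £4,990.00 / 0.062 = 80483.87097
PV of perpetuity: 80483.87097 / (1+0.062)^5 = 59578.04833
Total PV = 44828.11668 + 59578.04833 = 104406.16501

£104406.17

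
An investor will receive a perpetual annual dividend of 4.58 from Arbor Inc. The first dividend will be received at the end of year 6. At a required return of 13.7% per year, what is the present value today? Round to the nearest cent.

17.59

Value at end of year 5: C / r = 4.58 / 0.137 = 33.4307
Discount to today: PV = 33.4307 / (1 + 0.137)^5 = 33.4307 / 1.900213 = 17.59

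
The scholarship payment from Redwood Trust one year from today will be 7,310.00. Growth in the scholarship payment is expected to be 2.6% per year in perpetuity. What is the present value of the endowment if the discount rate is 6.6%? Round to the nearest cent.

182750.00

Growing perpetuity: P = D₁ / (r − g) = 7,310.0000 / (0.066 − 0.026) = 182,750.00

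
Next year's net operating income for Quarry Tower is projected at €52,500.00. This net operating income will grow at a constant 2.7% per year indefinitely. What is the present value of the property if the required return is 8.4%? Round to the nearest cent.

€921052.63

Growing perpetuity: P = D₁ / (r − g) = €52,500.0000 / (0.084 − 0.027) = €921,052.63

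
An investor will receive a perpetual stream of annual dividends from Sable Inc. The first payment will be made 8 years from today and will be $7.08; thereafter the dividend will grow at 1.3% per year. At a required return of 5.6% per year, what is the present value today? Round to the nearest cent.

$112.44

Value at end of year 7: C₁ / (r − g) = $7.08 / (0.056 − 0.013) = $164.6512
Discount to today: PV = $164.6512 / (1 + 0.056)^7 = $164.6512 / 1.464359 = $112.44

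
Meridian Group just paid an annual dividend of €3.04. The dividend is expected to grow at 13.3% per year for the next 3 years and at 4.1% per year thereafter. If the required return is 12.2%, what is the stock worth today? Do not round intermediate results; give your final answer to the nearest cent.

D_1 = 3.44432
D_2 = 3.90241
D_3 = 4.42144
Terminal value at year 3: TV = D_3×(1+g_2)/(r−g_2) = 4.60271/0.081 = 56.82364
P_0 = D_1/(1+r)^1 + D_2/(1+r)^2 + D_3/(1+r)^3 + TV/(1+r)^3
    = 3.06980 + 3.09990 + 3.13029 + 40.23004 = 49.53003

€49.53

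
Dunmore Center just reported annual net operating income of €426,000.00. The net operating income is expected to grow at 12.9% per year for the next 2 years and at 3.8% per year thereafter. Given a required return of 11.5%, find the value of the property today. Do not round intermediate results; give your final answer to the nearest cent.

€6755931.79

D_1 = 480954.00000
D_2 = 542997.06600
Terminal value at year 2: TV = D_2×(1+g_2)/(r−g_2) = 563630.95451/0.077 = 7319882.52608
P_0 = D_1/(1+r)^1 + D_2/(1+r)^2 + TV/(1+r)^2
    = 431348.87892 + 436764.91866 + 5887817.99439 = 6755931.79197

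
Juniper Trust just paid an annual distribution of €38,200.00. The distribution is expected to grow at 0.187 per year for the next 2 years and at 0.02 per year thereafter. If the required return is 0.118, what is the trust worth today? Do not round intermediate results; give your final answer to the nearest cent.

€531801.22

D_1 = 45343.40000
D_2 = 53822.61580
Terminal value at year 2: TV = D_2×(1+g_2)/(r−g_2) = 54899.06812/0.098 = 560194.57261
P_0 = D_1/(1+r)^1 + D_2/(1+r)^2 + TV/(1+r)^2
    = 40557.60286 + 43060.71073 + 448182.90761 = 531801.22120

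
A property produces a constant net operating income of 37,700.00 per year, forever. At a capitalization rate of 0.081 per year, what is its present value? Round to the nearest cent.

Level perpetuity: PV = C / r = 37,700.00 / 0.081 = 465,432.10

465432.10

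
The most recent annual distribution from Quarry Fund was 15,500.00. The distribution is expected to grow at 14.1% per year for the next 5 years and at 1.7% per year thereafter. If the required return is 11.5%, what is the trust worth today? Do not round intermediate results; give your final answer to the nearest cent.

D_1 = 17685.50000
D_2 = 20179.15550
D_3 = 23024.41643
D_4 = 26270.85914
D_5 = 29975.05028
Terminal value at year 5: TV = D_5×(1+g_2)/(r−g_2) = 30484.62614/0.098 = 311067.61362
P_0 = D_1/(1+r)^1 + D_2/(1+r)^2 + D_3/(1+r)^3 + D_4/(1+r)^4 + D_5/(1+r)^5 + TV/(1+r)^5
    = 15861.43498 + 16231.29804 + 16609.78570 + 16997.09909 + 17393.44400 + 180501.35256 = 263594.41437

263594.41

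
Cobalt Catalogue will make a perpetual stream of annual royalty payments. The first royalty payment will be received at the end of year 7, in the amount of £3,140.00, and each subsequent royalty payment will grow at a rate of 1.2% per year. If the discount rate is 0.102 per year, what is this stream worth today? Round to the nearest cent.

Value at end of year 6: C₁ / (r − g) = £3,140.00 / (0.102 − 0.012) = £34,888.8889
Discount to today: PV = £34,888.8889 / (1 + 0.102)^6 = £34,888.8889 / 1.790975 = £19,480.39

£19480.39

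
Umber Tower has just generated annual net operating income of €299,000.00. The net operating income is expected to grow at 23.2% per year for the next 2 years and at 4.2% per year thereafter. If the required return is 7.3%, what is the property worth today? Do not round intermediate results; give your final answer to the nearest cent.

D_1 = 368368.00000
D_2 = 453829.37600
Terminal value at year 2: TV = D_2×(1+g_2)/(r−g_2) = 472890.20979/0.031 = 15254522.89652
P_0 = D_1/(1+r)^1 + D_2/(1+r)^2 + TV/(1+r)^2
    = 343306.61696 + 394178.70652 + 13249490.71596 = 13986976.03944

€13986976.04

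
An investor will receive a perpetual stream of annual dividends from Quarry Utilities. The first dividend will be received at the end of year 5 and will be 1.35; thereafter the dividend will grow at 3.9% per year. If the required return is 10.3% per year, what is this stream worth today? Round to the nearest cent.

Value at end of year 4: C₁ / (r − g) = 1.35 / (0.103 − 0.039) = 21.0938
Discount to today: PV = 21.0938 / (1 + 0.103)^4 = 21.0938 / 1.480137 = 14.25

14.25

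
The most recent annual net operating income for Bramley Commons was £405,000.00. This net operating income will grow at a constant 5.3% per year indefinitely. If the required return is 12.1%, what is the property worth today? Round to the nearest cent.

D₁ = D₀ × (1 + g) = £405,000.00 × 1.053 = £426,465.0000
Growing perpetuity: P = D₁ / (r − g) = £426,465.0000 / (0.121 − 0.053) = £6,271,544.12

£6271544.12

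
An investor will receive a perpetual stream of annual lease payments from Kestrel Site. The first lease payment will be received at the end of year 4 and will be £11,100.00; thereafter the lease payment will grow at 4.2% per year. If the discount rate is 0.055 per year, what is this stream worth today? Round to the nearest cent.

Value at end of year 3: C₁ / (r − g) = £11,100.00 / (0.055 − 0.042) = £853,846.1538
Discount to today: PV = £853,846.1538 / (1 + 0.055)^3 = £853,846.1538 / 1.174241 = £727,147.05

£727147.05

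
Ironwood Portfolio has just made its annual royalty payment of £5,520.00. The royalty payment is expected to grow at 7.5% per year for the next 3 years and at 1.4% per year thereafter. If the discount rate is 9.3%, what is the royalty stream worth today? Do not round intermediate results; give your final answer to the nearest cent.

£83429.06

D_1 = 5934.00000
D_2 = 6379.05000
D_3 = 6857.47875
Terminal value at year 3: TV = D_3×(1+g_2)/(r−g_2) = 6953.48345/0.079 = 88018.77788
P_0 = D_1/(1+r)^1 + D_2/(1+r)^2 + D_3/(1+r)^3 + TV/(1+r)^3
    = 5429.09424 + 5339.68555 + 5251.74928 + 67408.52874 = 83429.05781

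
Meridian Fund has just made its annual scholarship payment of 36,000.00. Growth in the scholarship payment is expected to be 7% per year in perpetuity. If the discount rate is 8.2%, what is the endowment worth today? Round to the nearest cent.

D₁ = D₀ × (1 + g) = 36,000.00 × 1.07 = 38,520.0000
Growing perpetuity: P = D₁ / (r − g) = 38,520.0000 / (0.082 − 0.07) = 3,210,000.00

3210000.00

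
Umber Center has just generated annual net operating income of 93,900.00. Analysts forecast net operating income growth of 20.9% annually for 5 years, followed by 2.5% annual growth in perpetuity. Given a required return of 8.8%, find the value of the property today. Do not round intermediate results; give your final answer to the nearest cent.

D_1 = 113525.10000
D_2 = 137251.84590
D_3 = 165937.48169
D_4 = 200618.41537
D_5 = 242547.66418
Terminal value at year 5: TV = D_5×(1+g_2)/(r−g_2) = 248611.35578/0.063 = 3946211.99656
P_0 = D_1/(1+r)^1 + D_2/(1+r)^2 + D_3/(1+r)^3 + D_4/(1+r)^4 + D_5/(1+r)^5 + TV/(1+r)^5
    = 104342.92279 + 115947.23682 + 128842.10415 + 143171.05139 + 159093.56722 + 2588427.08569 = 3239823.96807

3239823.97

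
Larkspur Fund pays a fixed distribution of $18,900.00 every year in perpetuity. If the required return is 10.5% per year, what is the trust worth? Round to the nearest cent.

Level perpetuity: PV = C / r = $18,900.00 / 0.105 = $180,000.00

$180000.00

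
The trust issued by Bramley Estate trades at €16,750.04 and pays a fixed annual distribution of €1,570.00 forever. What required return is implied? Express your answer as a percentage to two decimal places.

9.37%

P = C/r ⇒ r = C/P = €1,570.00/€16,750.04 = 0.093731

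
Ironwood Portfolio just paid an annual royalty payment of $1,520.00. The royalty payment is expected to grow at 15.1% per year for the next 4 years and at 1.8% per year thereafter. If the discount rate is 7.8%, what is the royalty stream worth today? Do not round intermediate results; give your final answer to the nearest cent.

$40698.50

D_1 = 1749.52000
D_2 = 2013.69752
D_3 = 2317.76585
D_4 = 2667.74849
Terminal value at year 4: TV = D_4×(1+g_2)/(r−g_2) = 2715.76796/0.06 = 45262.79935
P_0 = D_1/(1+r)^1 + D_2/(1+r)^2 + D_3/(1+r)^3 + D_4/(1+r)^4 + TV/(1+r)^4
    = 1622.93135 + 1732.83301 + 1850.17699 + 1975.46727 + 33517.09472 = 40698.50335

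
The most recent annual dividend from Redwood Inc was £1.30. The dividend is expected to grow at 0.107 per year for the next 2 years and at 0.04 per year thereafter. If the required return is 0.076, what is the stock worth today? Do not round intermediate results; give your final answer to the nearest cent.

£42.46

D_1 = 1.43910
D_2 = 1.59308
Terminal value at year 2: TV = D_2×(1+g_2)/(r−g_2) = 1.65681/0.036 = 46.02242
P_0 = D_1/(1+r)^1 + D_2/(1+r)^2 + TV/(1+r)^2
    = 1.33745 + 1.37599 + 39.75071 = 42.46415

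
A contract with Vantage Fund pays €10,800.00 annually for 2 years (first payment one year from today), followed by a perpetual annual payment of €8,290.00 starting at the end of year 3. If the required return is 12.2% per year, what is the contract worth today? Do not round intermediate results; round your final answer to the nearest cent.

€72181.73

PV of 2-year annuity: €10,800.00 × [1 − (1+0.122)^−2] / 0.122 = 18204.69559
Perpetuity value at year 2: €8,290.00 / 0.122 = 67950.81967
PV of perpetuity: 67950.81967 / (1+0.122)^2 = 53977.03019
Total PV = 18204.69559 + 53977.03019 = 72181.72578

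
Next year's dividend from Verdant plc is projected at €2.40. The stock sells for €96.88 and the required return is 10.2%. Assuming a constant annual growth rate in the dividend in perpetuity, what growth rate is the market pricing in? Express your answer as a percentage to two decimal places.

7.72%

P = D₁/(r−g) ⇒ g = r − D₁/P = 0.102 − €2.40/€96.88 = 0.077227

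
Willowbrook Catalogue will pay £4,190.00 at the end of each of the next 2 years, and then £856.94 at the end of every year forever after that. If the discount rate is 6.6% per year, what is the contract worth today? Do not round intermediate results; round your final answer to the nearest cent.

£19043.75

PV of 2-year annuity: £4,190.00 × [1 − (1+0.066)^−2] / 0.066 = 7617.80639
Perpetuity value at year 2: £856.94 / 0.066 = 12983.93939
PV of perpetuity: 12983.93939 / (1+0.066)^2 = 11425.94345
Total PV = 7617.80639 + 11425.94345 = 19043.74984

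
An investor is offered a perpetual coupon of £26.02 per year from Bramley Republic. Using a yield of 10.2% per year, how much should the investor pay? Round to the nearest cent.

Level perpetuity: PV = C / r = £26.02 / 0.102 = £255.10

£255.10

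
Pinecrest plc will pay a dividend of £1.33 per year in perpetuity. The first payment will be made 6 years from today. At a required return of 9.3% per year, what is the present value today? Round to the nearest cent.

Value at end of year 5: C / r = £1.33 / 0.093 = £14.3011
Discount to today: PV = £14.3011 / (1 + 0.093)^5 = £14.3011 / 1.559915 = £9.17

£9.17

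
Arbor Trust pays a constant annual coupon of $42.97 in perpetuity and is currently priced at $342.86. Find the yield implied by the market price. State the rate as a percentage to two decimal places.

P = C/r ⇒ r = C/P = $42.97/$342.86 = 0.125328

12.53%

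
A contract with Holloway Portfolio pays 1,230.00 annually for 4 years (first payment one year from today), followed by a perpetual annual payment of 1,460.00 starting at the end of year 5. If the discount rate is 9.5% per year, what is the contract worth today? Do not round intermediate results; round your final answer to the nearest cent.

PV of 4-year annuity: 1,230.00 × [1 − (1+0.095)^−4] / 0.095 = 3941.51178
Perpetuity value at year 4: 1,460.00 / 0.095 = 15368.42105
PV of perpetuity: 15368.42105 / (1+0.095)^4 = 10689.87862
Total PV = 3941.51178 + 10689.87862 = 14631.39039

14631.39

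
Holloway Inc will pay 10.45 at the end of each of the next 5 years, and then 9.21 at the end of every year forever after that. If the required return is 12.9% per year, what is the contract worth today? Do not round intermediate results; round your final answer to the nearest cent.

75.77

PV of 5-year annuity: 10.45 × [1 − (1+0.129)^−5] / 0.129 = 36.84492
Perpetuity value at year 5: 9.21 / 0.129 = 71.39535
PV of perpetuity: 71.39535 / (1+0.129)^5 = 38.92245
Total PV = 36.84492 + 38.92245 = 75.76738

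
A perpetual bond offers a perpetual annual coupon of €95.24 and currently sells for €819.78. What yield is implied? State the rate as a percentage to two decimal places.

11.62%

P = C/r ⇒ r = C/P = €95.24/€819.78 = 0.116178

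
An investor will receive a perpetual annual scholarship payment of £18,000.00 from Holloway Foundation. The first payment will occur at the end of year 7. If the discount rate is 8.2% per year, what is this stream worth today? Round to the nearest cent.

£136802.83

Value at end of year 6: C / r = £18,000.00 / 0.082 = £219,512.1951
Discount to today: PV = £219,512.1951 / (1 + 0.082)^6 = £219,512.1951 / 1.604588 = £136,802.83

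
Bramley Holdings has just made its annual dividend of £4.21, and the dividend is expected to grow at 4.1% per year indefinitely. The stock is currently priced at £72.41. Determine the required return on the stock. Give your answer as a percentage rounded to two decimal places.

D₁ = £4.21 × 1.041 = £4.3826
P = D₁/(r − g) ⇒ r = D₁/P + g = £4.3826/£72.41 + 0.041 = 0.060525 + 0.041 = 0.101525

10.15%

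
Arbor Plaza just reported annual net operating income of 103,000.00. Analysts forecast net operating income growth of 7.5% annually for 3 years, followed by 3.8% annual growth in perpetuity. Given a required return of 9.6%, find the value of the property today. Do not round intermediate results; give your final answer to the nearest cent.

2036712.69

D_1 = 110725.00000
D_2 = 119029.37500
D_3 = 127956.57812
Terminal value at year 3: TV = D_3×(1+g_2)/(r−g_2) = 132818.92809/0.058 = 2289981.51886
P_0 = D_1/(1+r)^1 + D_2/(1+r)^2 + D_3/(1+r)^3 + TV/(1+r)^3
    = 101026.45985 + 99090.73389 + 97192.09757 + 1739403.40125 = 2036712.69256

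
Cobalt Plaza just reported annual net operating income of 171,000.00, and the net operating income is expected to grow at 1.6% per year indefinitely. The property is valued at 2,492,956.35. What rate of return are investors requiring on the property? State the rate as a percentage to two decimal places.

D₁ = 171,000.00 × 1.016 = 173,736.0000
P = D₁/(r − g) ⇒ r = D₁/P + g = 173,736.0000/2,492,956.35 + 0.016 = 0.069691 + 0.016 = 0.085691

8.57%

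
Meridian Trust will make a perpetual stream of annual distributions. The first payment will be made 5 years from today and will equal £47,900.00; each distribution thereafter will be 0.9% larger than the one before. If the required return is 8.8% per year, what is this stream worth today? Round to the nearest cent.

Value at end of year 4: C₁ / (r − g) = £47,900.00 / (0.088 − 0.009) = £606,329.1139
Discount to today: PV = £606,329.1139 / (1 + 0.088)^4 = £606,329.1139 / 1.401250 = £432,705.92

£432705.92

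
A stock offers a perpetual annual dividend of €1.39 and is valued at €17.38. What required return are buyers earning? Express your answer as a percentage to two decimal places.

P = C/r ⇒ r = C/P = €1.39/€17.38 = 0.079977

8.00%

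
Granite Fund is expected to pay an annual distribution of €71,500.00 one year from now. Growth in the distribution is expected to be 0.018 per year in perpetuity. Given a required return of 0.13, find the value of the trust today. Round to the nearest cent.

Growing perpetuity: P = D₁ / (r − g) = €71,500.0000 / (0.13 − 0.018) = €638,392.86

€638392.86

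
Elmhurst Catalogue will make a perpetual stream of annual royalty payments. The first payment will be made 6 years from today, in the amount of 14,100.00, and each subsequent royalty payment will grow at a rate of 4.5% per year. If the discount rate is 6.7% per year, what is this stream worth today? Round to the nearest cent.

463419.53

Value at end of year 5: C₁ / (r − g) = 14,100.00 / (0.067 − 0.045) = 640,909.0909
Discount to today: PV = 640,909.0909 / (1 + 0.067)^5 = 640,909.0909 / 1.383000 = 463,419.53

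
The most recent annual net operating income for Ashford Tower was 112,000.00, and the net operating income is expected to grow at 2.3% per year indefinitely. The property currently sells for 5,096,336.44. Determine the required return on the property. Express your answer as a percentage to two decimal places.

4.55%

D₁ = 112,000.00 × 1.023 = 114,576.0000
P = D₁/(r − g) ⇒ r = D₁/P + g = 114,576.0000/5,096,336.44 + 0.023 = 0.022482 + 0.023 = 0.045482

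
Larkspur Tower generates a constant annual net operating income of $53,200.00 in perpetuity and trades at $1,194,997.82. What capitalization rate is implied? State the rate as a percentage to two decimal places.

P = C/r ⇒ r = C/P = $53,200.00/$1,194,997.82 = 0.044519

4.45%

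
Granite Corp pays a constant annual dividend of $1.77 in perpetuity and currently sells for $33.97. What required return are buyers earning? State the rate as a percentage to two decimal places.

5.21%

P = C/r ⇒ r = C/P = $1.77/$33.97 = 0.052105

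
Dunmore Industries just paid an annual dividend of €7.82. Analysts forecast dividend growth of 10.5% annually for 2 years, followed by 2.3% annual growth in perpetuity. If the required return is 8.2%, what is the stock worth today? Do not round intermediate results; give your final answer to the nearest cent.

D_1 = 8.64110
D_2 = 9.54842
Terminal value at year 2: TV = D_2×(1+g_2)/(r−g_2) = 9.76803/0.059 = 165.55981
P_0 = D_1/(1+r)^1 + D_2/(1+r)^2 + TV/(1+r)^2
    = 7.98623 + 8.15599 + 141.41661 = 157.55883

€157.56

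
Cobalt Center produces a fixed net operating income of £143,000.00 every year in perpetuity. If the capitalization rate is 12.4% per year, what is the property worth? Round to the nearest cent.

Level perpetuity: PV = C / r = £143,000.00 / 0.124 = £1,153,225.81

£1153225.81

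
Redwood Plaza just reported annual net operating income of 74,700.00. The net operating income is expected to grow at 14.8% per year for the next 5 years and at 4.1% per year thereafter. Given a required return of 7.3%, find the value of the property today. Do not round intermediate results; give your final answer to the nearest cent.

D_1 = 85755.60000
D_2 = 98447.42880
D_3 = 113017.64826
D_4 = 129744.26021
D_5 = 148946.41072
Terminal value at year 5: TV = D_5×(1+g_2)/(r−g_2) = 155053.21355/0.032 = 4845412.92359
P_0 = D_1/(1+r)^1 + D_2/(1+r)^2 + D_3/(1+r)^3 + D_4/(1+r)^4 + D_5/(1+r)^5 + TV/(1+r)^5
    = 79921.34203 + 85507.64273 + 91484.41180 + 97878.94198 + 104720.43373 + 3406686.60972 = 3866199.38199

3866199.38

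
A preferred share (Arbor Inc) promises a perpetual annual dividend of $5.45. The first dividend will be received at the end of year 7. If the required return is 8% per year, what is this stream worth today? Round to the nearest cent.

$42.93

Value at end of year 6: C / r = $5.45 / 0.08 = $68.1250
Discount to today: PV = $68.1250 / (1 + 0.08)^6 = $68.1250 / 1.586874 = $42.93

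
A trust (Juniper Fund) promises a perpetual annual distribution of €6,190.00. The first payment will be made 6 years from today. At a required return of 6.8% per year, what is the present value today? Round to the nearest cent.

Value at end of year 5: C / r = €6,190.00 / 0.068 = €91,029.4118
Discount to today: PV = €91,029.4118 / (1 + 0.068)^5 = €91,029.4118 / 1.389493 = €65,512.70

€65512.70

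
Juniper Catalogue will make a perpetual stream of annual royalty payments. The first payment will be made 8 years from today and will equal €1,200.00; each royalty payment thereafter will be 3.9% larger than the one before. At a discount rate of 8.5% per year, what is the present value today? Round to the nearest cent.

€14737.21

Value at end of year 7: C₁ / (r − g) = €1,200.00 / (0.085 − 0.039) = €26,086.9565
Discount to today: PV = €26,086.9565 / (1 + 0.085)^7 = €26,086.9565 / 1.770142 = €14,737.21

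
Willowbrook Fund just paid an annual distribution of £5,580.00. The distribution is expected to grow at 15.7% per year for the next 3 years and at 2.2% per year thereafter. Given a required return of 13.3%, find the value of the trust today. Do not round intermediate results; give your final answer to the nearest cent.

D_1 = 6456.06000
D_2 = 7469.66142
D_3 = 8642.39826
Terminal value at year 3: TV = D_3×(1+g_2)/(r−g_2) = 8832.53102/0.111 = 79572.35157
P_0 = D_1/(1+r)^1 + D_2/(1+r)^2 + D_3/(1+r)^3 + TV/(1+r)^3
    = 5698.19947 + 5818.90272 + 5942.16280 + 54710.72416 = 72169.98916

£72169.99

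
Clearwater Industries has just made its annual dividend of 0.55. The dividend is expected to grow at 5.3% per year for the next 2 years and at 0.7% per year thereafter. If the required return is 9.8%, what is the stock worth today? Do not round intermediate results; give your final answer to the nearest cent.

D_1 = 0.57915
D_2 = 0.60984
Terminal value at year 2: TV = D_2×(1+g_2)/(r−g_2) = 0.61411/0.091 = 6.74850
P_0 = D_1/(1+r)^1 + D_2/(1+r)^2 + TV/(1+r)^2
    = 0.52746 + 0.50584 + 5.59761 = 6.63091

6.63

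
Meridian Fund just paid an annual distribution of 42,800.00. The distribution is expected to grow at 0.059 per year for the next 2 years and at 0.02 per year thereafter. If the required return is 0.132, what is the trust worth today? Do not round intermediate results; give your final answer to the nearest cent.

418631.76

D_1 = 45325.20000
D_2 = 47999.38680
Terminal value at year 2: TV = D_2×(1+g_2)/(r−g_2) = 48959.37454/0.112 = 437137.27264
P_0 = D_1/(1+r)^1 + D_2/(1+r)^2 + TV/(1+r)^2
    = 40039.92933 + 37457.84908 + 341133.98270 = 418631.76111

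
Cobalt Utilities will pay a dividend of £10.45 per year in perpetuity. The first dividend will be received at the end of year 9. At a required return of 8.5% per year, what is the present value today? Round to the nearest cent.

Value at end of year 8: C / r = £10.45 / 0.085 = £122.9412
Discount to today: PV = £122.9412 / (1 + 0.085)^8 = £122.9412 / 1.920604 = £64.01

£64.01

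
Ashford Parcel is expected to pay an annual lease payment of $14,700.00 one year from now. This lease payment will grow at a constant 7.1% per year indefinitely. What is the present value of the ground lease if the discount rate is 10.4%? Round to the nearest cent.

$445454.55

Growing perpetuity: P = D₁ / (r − g) = $14,700.0000 / (0.104 − 0.071) = $445,454.55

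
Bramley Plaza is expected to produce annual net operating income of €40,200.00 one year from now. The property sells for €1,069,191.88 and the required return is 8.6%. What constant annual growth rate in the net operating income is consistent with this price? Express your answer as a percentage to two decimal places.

4.84%

P = D₁/(r−g) ⇒ g = r − D₁/P = 0.086 − €40,200.00/€1,069,191.88 = 0.048402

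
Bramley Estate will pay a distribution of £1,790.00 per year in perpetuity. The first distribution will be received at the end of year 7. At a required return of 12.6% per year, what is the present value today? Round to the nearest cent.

Value at end of year 6: C / r = £1,790.00 / 0.126 = £14,206.3492
Discount to today: PV = £14,206.3492 / (1 + 0.126)^6 = £14,206.3492 / 2.038123 = £6,970.31

£6970.31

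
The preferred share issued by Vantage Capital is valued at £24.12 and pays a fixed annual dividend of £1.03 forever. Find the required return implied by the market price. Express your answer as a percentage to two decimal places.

4.27%

P = C/r ⇒ r = C/P = £1.03/£24.12 = 0.042703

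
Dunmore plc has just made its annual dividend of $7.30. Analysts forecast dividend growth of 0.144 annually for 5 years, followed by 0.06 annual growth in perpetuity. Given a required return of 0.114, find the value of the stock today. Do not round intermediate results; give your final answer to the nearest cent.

$203.22

D_1 = 8.35120
D_2 = 9.55377
D_3 = 10.92952
D_4 = 12.50337
D_5 = 14.30385
Terminal value at year 5: TV = D_5×(1+g_2)/(r−g_2) = 15.16208/0.054 = 280.77930
P_0 = D_1/(1+r)^1 + D_2/(1+r)^2 + D_3/(1+r)^3 + D_4/(1+r)^4 + D_5/(1+r)^5 + TV/(1+r)^5
    = 7.49659 + 7.69847 + 7.90579 + 8.11869 + 8.33733 + 163.65871 = 203.21559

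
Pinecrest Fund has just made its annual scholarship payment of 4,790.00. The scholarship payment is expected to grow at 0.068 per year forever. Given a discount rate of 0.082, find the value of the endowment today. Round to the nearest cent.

D₁ = D₀ × (1 + g) = 4,790.00 × 1.068 = 5,115.7200
Growing perpetuity: P = D₁ / (r − g) = 5,115.7200 / (0.082 − 0.068) = 365,408.57

365408.57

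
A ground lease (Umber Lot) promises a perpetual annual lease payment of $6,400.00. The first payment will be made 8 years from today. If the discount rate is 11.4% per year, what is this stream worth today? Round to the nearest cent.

Value at end of year 7: C / r = $6,400.00 / 0.114 = $56,140.3509
Discount to today: PV = $56,140.3509 / (1 + 0.114)^7 = $56,140.3509 / 2.129101 = $26,368.10

$26368.10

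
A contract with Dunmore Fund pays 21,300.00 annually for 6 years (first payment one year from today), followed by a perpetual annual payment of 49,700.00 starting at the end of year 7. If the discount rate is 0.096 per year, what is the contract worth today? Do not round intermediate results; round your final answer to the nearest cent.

PV of 6-year annuity: 21,300.00 × [1 − (1+0.096)^−6] / 0.096 = 93864.66164
Perpetuity value at year 6: 49,700.00 / 0.096 = 517708.33333
PV of perpetuity: 517708.33333 / (1+0.096)^6 = 298690.78950
Total PV = 93864.66164 + 298690.78950 = 392555.45114

392555.45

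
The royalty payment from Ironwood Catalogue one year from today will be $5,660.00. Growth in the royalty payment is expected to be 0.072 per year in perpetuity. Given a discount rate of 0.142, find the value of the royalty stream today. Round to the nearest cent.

$80857.14

Growing perpetuity: P = D₁ / (r − g) = $5,660.0000 / (0.142 − 0.072) = $80,857.14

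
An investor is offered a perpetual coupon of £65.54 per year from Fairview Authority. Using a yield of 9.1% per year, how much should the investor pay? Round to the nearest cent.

£720.22

Level perpetuity: PV = C / r = £65.54 / 0.091 = £720.22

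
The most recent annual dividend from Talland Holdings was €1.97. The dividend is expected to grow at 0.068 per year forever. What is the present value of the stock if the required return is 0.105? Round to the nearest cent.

€56.86

D₁ = D₀ × (1 + g) = €1.97 × 1.068 = €2.1040
Growing perpetuity: P = D₁ / (r − g) = €2.1040 / (0.105 − 0.068) = €56.86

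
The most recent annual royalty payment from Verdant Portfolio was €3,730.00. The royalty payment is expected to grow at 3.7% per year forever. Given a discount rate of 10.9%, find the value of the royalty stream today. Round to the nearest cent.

D₁ = D₀ × (1 + g) = €3,730.00 × 1.037 = €3,868.0100
Growing perpetuity: P = D₁ / (r − g) = €3,868.0100 / (0.109 − 0.037) = €53,722.36

€53722.36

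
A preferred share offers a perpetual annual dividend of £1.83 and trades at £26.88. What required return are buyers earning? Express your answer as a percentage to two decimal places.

P = C/r ⇒ r = C/P = £1.83/£26.88 = 0.068080

6.81%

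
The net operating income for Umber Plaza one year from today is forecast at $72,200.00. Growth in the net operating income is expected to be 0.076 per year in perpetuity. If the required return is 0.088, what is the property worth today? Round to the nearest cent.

$6016666.67

Growing perpetuity: P = D₁ / (r − g) = $72,200.0000 / (0.088 − 0.076) = $6,016,666.67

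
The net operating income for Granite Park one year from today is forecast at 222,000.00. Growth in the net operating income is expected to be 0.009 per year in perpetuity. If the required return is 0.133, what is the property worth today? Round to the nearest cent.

1790322.58

Growing perpetuity: P = D₁ / (r − g) = 222,000.0000 / (0.133 − 0.009) = 1,790,322.58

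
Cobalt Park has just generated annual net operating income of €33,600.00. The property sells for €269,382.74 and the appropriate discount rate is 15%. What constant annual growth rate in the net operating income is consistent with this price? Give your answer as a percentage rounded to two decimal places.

P = D₀(1+g)/(r−g) ⇒ P(r−g) = D₀(1+g) ⇒ g(P+D₀) = P·r − D₀
g = (P·r − D₀)/(P + D₀) = (€269,382.74×0.15 − €33,600.00) / (€269,382.74 + €33,600.00) = 0.022468

2.25%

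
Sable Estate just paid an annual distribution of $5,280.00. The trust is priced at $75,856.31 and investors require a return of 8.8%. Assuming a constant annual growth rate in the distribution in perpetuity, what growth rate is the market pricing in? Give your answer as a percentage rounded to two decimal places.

1.72%

P = D₀(1+g)/(r−g) ⇒ P(r−g) = D₀(1+g) ⇒ g(P+D₀) = P·r − D₀
g = (P·r − D₀)/(P + D₀) = ($75,856.31×0.088 − $5,280.00) / ($75,856.31 + $5,280.00) = 0.017198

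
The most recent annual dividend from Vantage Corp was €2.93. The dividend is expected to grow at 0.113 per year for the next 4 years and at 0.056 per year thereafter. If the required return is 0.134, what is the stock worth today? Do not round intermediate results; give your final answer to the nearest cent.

€48.00

D_1 = 3.26109
D_2 = 3.62959
D_3 = 4.03974
D_4 = 4.49623
Terminal value at year 4: TV = D_4×(1+g_2)/(r−g_2) = 4.74802/0.078 = 60.87200
P_0 = D_1/(1+r)^1 + D_2/(1+r)^2 + D_3/(1+r)^3 + D_4/(1+r)^4 + TV/(1+r)^4
    = 2.87574 + 2.82249 + 2.77022 + 2.71892 + 36.80996 = 47.99733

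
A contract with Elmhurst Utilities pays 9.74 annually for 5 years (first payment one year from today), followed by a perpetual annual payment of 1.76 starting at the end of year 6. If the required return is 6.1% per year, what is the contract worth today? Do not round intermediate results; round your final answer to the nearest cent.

62.38

PV of 5-year annuity: 9.74 × [1 − (1+0.061)^−5] / 0.061 = 40.91705
Perpetuity value at year 5: 1.76 / 0.061 = 28.85246
PV of perpetuity: 28.85246 / (1+0.061)^5 = 21.45882
Total PV = 40.91705 + 21.45882 = 62.37587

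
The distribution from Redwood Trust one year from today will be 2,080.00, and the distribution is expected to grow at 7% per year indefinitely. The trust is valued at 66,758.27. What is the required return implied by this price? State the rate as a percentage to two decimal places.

10.12%

P = D₁/(r − g) ⇒ r = D₁/P + g = 2,080.0000/66,758.27 + 0.07 = 0.031157 + 0.07 = 0.101157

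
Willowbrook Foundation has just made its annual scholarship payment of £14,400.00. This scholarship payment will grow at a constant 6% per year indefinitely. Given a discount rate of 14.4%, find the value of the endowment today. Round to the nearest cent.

£181714.29

D₁ = D₀ × (1 + g) = £14,400.00 × 1.06 = £15,264.0000
Growing perpetuity: P = D₁ / (r − g) = £15,264.0000 / (0.144 − 0.06) = £181,714.29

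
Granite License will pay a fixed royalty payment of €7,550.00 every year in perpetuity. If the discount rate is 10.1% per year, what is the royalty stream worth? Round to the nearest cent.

€74752.48

Level perpetuity: PV = C / r = €7,550.00 / 0.101 = €74,752.48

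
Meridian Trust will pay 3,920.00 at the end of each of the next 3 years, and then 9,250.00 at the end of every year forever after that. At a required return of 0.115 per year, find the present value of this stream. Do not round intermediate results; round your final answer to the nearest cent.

PV of 3-year annuity: 3,920.00 × [1 − (1+0.115)^−3] / 0.115 = 9496.66799
Perpetuity value at year 3: 9,250.00 / 0.115 = 80434.78261
PV of perpetuity: 80434.78261 / (1+0.115)^3 = 58025.55329
Total PV = 9496.66799 + 58025.55329 = 67522.22128

67522.22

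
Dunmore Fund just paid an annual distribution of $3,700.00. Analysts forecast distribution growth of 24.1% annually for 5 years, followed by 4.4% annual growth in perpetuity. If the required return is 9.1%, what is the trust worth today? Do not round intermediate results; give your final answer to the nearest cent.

D_1 = 4591.70000
D_2 = 5698.29970
D_3 = 7071.58993
D_4 = 8775.84310
D_5 = 10890.82129
Terminal value at year 5: TV = D_5×(1+g_2)/(r−g_2) = 11370.01742/0.047 = 241915.26434
P_0 = D_1/(1+r)^1 + D_2/(1+r)^2 + D_3/(1+r)^3 + D_4/(1+r)^4 + D_5/(1+r)^5 + TV/(1+r)^5
    = 4208.70761 + 4787.35668 + 5445.56338 + 6194.26595 + 7045.90655 + 156509.07308 = 184190.87324

$184190.87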